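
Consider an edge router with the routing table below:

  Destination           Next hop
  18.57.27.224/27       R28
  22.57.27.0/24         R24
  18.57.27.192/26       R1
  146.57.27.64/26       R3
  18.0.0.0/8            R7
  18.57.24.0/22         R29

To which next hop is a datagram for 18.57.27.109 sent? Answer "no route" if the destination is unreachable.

R29

Routes whose prefix contains 18.57.27.109:
  18.0.0.0/8 (18.0.0.0 - 18.255.255.255) -> R7
  18.57.24.0/22 (18.57.24.0 - 18.57.27.255) -> R29
More-specific entries that do NOT match:
  18.57.27.224/27 (18.57.27.224 - 18.57.27.255) does not contain 18.57.27.109
  18.57.27.192/26 (18.57.27.192 - 18.57.27.255) does not contain 18.57.27.109
  146.57.27.64/26 (146.57.27.64 - 146.57.27.127) does not contain 18.57.27.109
  22.57.27.0/24 (22.57.27.0 - 22.57.27.255) does not contain 18.57.27.109
Longest matching prefix is /22 -> next hop R29.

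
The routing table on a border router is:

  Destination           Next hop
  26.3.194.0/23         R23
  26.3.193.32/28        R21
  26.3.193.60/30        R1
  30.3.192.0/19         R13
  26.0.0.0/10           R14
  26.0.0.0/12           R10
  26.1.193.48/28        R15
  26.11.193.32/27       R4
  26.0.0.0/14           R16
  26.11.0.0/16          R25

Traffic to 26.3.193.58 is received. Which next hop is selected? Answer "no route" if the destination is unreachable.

R16

Routes whose prefix contains 26.3.193.58:
  26.0.0.0/10 (26.0.0.0 - 26.63.255.255) -> R14
  26.0.0.0/12 (26.0.0.0 - 26.15.255.255) -> R10
  26.0.0.0/14 (26.0.0.0 - 26.3.255.255) -> R16
More-specific entries that do NOT match:
  26.3.193.60/30 (26.3.193.60 - 26.3.193.63) does not contain 26.3.193.58
  26.3.193.32/28 (26.3.193.32 - 26.3.193.47) does not contain 26.3.193.58
  26.1.193.48/28 (26.1.193.48 - 26.1.193.63) does not contain 26.3.193.58
  26.11.193.32/27 (26.11.193.32 - 26.11.193.63) does not contain 26.3.193.58
  26.3.194.0/23 (26.3.194.0 - 26.3.195.255) does not contain 26.3.193.58
  30.3.192.0/19 (30.3.192.0 - 30.3.223.255) does not contain 26.3.193.58
  26.11.0.0/16 (26.11.0.0 - 26.11.255.255) does not contain 26.3.193.58
Longest matching prefix is /14 -> next hop R16.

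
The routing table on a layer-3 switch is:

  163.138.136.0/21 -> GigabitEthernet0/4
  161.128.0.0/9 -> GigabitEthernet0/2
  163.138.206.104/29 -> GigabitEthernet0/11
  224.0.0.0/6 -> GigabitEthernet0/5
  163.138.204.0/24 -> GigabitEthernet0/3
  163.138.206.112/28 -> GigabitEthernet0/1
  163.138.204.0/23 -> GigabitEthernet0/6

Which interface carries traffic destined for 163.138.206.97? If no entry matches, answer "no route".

no route

No entry's prefix contains 163.138.206.97; there is no default route.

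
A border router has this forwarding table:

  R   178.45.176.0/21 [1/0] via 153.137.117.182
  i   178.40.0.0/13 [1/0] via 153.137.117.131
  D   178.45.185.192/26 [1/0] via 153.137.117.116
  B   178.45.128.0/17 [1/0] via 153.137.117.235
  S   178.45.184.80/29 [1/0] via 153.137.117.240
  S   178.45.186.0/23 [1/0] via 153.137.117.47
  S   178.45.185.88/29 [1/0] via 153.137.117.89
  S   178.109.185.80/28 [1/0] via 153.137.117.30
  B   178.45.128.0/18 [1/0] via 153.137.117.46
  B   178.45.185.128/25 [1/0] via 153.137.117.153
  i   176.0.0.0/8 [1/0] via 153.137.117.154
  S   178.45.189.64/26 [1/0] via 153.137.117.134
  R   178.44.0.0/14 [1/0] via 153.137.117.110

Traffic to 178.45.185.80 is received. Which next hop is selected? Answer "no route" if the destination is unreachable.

153.137.117.46

Routes whose prefix contains 178.45.185.80:
  178.40.0.0/13 (178.40.0.0 - 178.47.255.255) -> 153.137.117.131
  178.44.0.0/14 (178.44.0.0 - 178.47.255.255) -> 153.137.117.110
  178.45.128.0/17 (178.45.128.0 - 178.45.255.255) -> 153.137.117.235
  178.45.128.0/18 (178.45.128.0 - 178.45.191.255) -> 153.137.117.46
More-specific entries that do NOT match:
  178.45.184.80/29 (178.45.184.80 - 178.45.184.87) does not contain 178.45.185.80
  178.45.185.88/29 (178.45.185.88 - 178.45.185.95) does not contain 178.45.185.80
  178.109.185.80/28 (178.109.185.80 - 178.109.185.95) does not contain 178.45.185.80
  178.45.185.192/26 (178.45.185.192 - 178.45.185.255) does not contain 178.45.185.80
  178.45.189.64/26 (178.45.189.64 - 178.45.189.127) does not contain 178.45.185.80
  178.45.185.128/25 (178.45.185.128 - 178.45.185.255) does not contain 178.45.185.80
  178.45.186.0/23 (178.45.186.0 - 178.45.187.255) does not contain 178.45.185.80
  178.45.176.0/21 (178.45.176.0 - 178.45.183.255) does not contain 178.45.185.80
Longest matching prefix is /18 -> next hop 153.137.117.46.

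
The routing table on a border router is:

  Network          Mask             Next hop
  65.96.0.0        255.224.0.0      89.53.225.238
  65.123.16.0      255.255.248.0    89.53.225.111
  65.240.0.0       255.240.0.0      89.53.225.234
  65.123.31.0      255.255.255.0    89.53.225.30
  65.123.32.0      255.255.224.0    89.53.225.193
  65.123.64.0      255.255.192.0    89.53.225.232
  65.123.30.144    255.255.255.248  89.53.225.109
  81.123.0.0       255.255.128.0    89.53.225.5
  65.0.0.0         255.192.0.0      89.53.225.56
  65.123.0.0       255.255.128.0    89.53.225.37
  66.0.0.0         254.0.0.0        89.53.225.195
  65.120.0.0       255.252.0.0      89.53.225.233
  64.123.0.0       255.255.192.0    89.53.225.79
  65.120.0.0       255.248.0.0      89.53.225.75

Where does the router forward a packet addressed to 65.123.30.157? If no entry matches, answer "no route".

Routes whose prefix contains 65.123.30.157:
  65.96.0.0/11 (65.96.0.0 - 65.127.255.255) -> 89.53.225.238
  65.120.0.0/13 (65.120.0.0 - 65.127.255.255) -> 89.53.225.75
  65.120.0.0/14 (65.120.0.0 - 65.123.255.255) -> 89.53.225.233
  65.123.0.0/17 (65.123.0.0 - 65.123.127.255) -> 89.53.225.37
More-specific entries that do NOT match:
  65.123.30.144/29 (65.123.30.144 - 65.123.30.151) does not contain 65.123.30.157
  65.123.31.0/24 (65.123.31.0 - 65.123.31.255) does not contain 65.123.30.157
  65.123.16.0/21 (65.123.16.0 - 65.123.23.255) does not contain 65.123.30.157
  65.123.32.0/19 (65.123.32.0 - 65.123.63.255) does not contain 65.123.30.157
  65.123.64.0/18 (65.123.64.0 - 65.123.127.255) does not contain 65.123.30.157
  64.123.0.0/18 (64.123.0.0 - 64.123.63.255) does not contain 65.123.30.157
Longest matching prefix is /17 -> next hop 89.53.225.37.

89.53.225.37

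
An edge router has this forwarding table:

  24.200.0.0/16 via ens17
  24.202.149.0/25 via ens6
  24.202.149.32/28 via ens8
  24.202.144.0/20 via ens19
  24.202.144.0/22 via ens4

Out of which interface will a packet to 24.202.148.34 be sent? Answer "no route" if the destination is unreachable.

ens19

Routes whose prefix contains 24.202.148.34:
  24.202.144.0/20 (24.202.144.0 - 24.202.159.255) -> ens19
More-specific entries that do NOT match:
  24.202.149.32/28 (24.202.149.32 - 24.202.149.47) does not contain 24.202.148.34
  24.202.149.0/25 (24.202.149.0 - 24.202.149.127) does not contain 24.202.148.34
  24.202.144.0/22 (24.202.144.0 - 24.202.147.255) does not contain 24.202.148.34
Longest matching prefix is /20 -> interface ens19.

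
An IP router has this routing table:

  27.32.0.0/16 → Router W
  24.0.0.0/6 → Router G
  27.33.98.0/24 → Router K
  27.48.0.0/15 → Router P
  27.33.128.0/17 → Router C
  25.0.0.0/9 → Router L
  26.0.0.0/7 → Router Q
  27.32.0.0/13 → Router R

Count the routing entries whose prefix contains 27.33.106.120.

3

Prefixes containing 27.33.106.120:
  24.0.0.0/6 (24.0.0.0 - 27.255.255.255)
  26.0.0.0/7 (26.0.0.0 - 27.255.255.255)
  27.32.0.0/13 (27.32.0.0 - 27.39.255.255)
Total matching entries: 3.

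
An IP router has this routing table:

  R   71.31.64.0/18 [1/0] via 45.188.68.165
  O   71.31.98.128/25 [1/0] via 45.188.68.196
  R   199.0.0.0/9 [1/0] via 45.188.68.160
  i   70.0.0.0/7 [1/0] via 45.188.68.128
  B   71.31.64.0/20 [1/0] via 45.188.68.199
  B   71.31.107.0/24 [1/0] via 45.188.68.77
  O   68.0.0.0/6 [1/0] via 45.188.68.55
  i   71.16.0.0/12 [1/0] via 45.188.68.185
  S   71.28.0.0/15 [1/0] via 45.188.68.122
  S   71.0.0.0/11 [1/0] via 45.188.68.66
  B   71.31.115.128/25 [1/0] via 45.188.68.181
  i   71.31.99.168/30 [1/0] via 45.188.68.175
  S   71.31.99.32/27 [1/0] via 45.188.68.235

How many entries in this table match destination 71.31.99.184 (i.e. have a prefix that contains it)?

5

Prefixes containing 71.31.99.184:
  68.0.0.0/6 (68.0.0.0 - 71.255.255.255)
  70.0.0.0/7 (70.0.0.0 - 71.255.255.255)
  71.0.0.0/11 (71.0.0.0 - 71.31.255.255)
  71.16.0.0/12 (71.16.0.0 - 71.31.255.255)
  71.31.64.0/18 (71.31.64.0 - 71.31.127.255)
Total matching entries: 5.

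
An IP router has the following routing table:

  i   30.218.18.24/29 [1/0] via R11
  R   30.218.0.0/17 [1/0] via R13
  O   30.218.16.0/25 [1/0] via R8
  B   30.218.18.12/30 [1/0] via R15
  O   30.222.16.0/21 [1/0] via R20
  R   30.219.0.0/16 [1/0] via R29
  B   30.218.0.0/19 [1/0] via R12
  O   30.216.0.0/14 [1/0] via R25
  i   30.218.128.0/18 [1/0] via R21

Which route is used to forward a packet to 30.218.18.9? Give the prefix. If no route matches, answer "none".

Entries matching 30.218.18.9:
  30.216.0.0/14 (30.216.0.0 - 30.219.255.255)
  30.218.0.0/17 (30.218.0.0 - 30.218.127.255)
  30.218.0.0/19 (30.218.0.0 - 30.218.31.255)
Most specific is 30.218.0.0/19.

30.218.0.0/19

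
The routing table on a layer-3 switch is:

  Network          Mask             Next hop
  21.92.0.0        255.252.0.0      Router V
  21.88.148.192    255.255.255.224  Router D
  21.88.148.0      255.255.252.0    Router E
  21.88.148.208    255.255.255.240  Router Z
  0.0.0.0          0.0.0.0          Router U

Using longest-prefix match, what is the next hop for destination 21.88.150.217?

Routes whose prefix contains 21.88.150.217:
  0.0.0.0/0 (default, matches everything) -> Router U
  21.88.148.0/22 (21.88.148.0 - 21.88.151.255) -> Router E
More-specific entries that do NOT match:
  21.88.148.208/28 (21.88.148.208 - 21.88.148.223) does not contain 21.88.150.217
  21.88.148.192/27 (21.88.148.192 - 21.88.148.223) does not contain 21.88.150.217
Longest matching prefix is /22 -> next hop Router E.

Router E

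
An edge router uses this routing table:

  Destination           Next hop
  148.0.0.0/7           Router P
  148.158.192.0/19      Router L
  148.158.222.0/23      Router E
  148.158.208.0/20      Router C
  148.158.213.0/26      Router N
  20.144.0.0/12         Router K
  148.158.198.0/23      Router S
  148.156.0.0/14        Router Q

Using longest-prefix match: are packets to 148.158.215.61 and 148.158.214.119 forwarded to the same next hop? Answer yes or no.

yes

148.158.215.61: longest match 148.158.208.0/20 -> Router C
148.158.214.119: longest match 148.158.208.0/20 -> Router C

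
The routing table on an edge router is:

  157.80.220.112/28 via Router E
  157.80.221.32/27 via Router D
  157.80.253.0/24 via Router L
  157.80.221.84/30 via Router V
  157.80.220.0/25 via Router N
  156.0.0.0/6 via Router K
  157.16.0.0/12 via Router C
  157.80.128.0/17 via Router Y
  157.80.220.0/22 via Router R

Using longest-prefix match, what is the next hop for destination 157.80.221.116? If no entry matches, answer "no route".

Router R

Routes whose prefix contains 157.80.221.116:
  156.0.0.0/6 (156.0.0.0 - 159.255.255.255) -> Router K
  157.80.128.0/17 (157.80.128.0 - 157.80.255.255) -> Router Y
  157.80.220.0/22 (157.80.220.0 - 157.80.223.255) -> Router R
More-specific entries that do NOT match:
  157.80.221.84/30 (157.80.221.84 - 157.80.221.87) does not contain 157.80.221.116
  157.80.220.112/28 (157.80.220.112 - 157.80.220.127) does not contain 157.80.221.116
  157.80.221.32/27 (157.80.221.32 - 157.80.221.63) does not contain 157.80.221.116
  157.80.220.0/25 (157.80.220.0 - 157.80.220.127) does not contain 157.80.221.116
  157.80.253.0/24 (157.80.253.0 - 157.80.253.255) does not contain 157.80.221.116
Longest matching prefix is /22 -> next hop Router R.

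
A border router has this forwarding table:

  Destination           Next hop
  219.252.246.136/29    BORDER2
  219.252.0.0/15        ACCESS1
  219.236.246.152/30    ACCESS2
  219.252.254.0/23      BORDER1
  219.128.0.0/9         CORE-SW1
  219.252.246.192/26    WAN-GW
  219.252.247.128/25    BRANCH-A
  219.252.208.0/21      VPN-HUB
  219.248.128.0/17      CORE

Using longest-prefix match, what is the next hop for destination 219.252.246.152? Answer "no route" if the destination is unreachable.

Routes whose prefix contains 219.252.246.152:
  219.128.0.0/9 (219.128.0.0 - 219.255.255.255) -> CORE-SW1
  219.252.0.0/15 (219.252.0.0 - 219.253.255.255) -> ACCESS1
More-specific entries that do NOT match:
  219.236.246.152/30 (219.236.246.152 - 219.236.246.155) does not contain 219.252.246.152
  219.252.246.136/29 (219.252.246.136 - 219.252.246.143) does not contain 219.252.246.152
  219.252.246.192/26 (219.252.246.192 - 219.252.246.255) does not contain 219.252.246.152
  219.252.247.128/25 (219.252.247.128 - 219.252.247.255) does not contain 219.252.246.152
  219.252.254.0/23 (219.252.254.0 - 219.252.255.255) does not contain 219.252.246.152
  219.252.208.0/21 (219.252.208.0 - 219.252.215.255) does not contain 219.252.246.152
  219.248.128.0/17 (219.248.128.0 - 219.248.255.255) does not contain 219.252.246.152
Longest matching prefix is /15 -> next hop ACCESS1.

ACCESS1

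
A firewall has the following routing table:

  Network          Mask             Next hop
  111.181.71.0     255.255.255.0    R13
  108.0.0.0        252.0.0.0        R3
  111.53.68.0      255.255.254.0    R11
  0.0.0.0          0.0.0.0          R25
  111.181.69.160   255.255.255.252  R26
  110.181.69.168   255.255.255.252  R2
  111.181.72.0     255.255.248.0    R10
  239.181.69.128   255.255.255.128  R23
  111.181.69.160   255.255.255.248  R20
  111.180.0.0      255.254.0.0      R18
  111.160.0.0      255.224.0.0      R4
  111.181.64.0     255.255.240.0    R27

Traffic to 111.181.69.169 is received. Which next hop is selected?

R27

Routes whose prefix contains 111.181.69.169:
  0.0.0.0/0 (default, matches everything) -> R25
  108.0.0.0/6 (108.0.0.0 - 111.255.255.255) -> R3
  111.160.0.0/11 (111.160.0.0 - 111.191.255.255) -> R4
  111.180.0.0/15 (111.180.0.0 - 111.181.255.255) -> R18
  111.181.64.0/20 (111.181.64.0 - 111.181.79.255) -> R27
More-specific entries that do NOT match:
  111.181.69.160/30 (111.181.69.160 - 111.181.69.163) does not contain 111.181.69.169
  110.181.69.168/30 (110.181.69.168 - 110.181.69.171) does not contain 111.181.69.169
  111.181.69.160/29 (111.181.69.160 - 111.181.69.167) does not contain 111.181.69.169
  239.181.69.128/25 (239.181.69.128 - 239.181.69.255) does not contain 111.181.69.169
  111.181.71.0/24 (111.181.71.0 - 111.181.71.255) does not contain 111.181.69.169
  111.53.68.0/23 (111.53.68.0 - 111.53.69.255) does not contain 111.181.69.169
  111.181.72.0/21 (111.181.72.0 - 111.181.79.255) does not contain 111.181.69.169
Longest matching prefix is /20 -> next hop R27.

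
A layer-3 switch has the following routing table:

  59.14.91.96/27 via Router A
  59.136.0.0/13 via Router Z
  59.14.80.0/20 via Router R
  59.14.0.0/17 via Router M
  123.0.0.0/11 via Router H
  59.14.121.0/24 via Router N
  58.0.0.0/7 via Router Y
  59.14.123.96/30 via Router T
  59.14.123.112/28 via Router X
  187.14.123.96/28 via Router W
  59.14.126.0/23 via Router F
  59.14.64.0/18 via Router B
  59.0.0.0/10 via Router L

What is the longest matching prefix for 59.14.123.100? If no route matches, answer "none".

Entries matching 59.14.123.100:
  58.0.0.0/7 (58.0.0.0 - 59.255.255.255)
  59.0.0.0/10 (59.0.0.0 - 59.63.255.255)
  59.14.0.0/17 (59.14.0.0 - 59.14.127.255)
  59.14.64.0/18 (59.14.64.0 - 59.14.127.255)
Most specific is 59.14.64.0/18.

59.14.64.0/18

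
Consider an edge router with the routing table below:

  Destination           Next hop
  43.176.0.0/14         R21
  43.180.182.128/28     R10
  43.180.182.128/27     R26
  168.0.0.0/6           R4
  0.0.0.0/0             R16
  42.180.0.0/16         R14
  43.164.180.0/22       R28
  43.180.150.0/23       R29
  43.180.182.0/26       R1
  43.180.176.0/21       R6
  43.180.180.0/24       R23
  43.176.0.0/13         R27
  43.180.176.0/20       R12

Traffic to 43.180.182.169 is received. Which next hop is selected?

Routes whose prefix contains 43.180.182.169:
  0.0.0.0/0 (default, matches everything) -> R16
  43.176.0.0/13 (43.176.0.0 - 43.183.255.255) -> R27
  43.180.176.0/20 (43.180.176.0 - 43.180.191.255) -> R12
  43.180.176.0/21 (43.180.176.0 - 43.180.183.255) -> R6
More-specific entries that do NOT match:
  43.180.182.128/28 (43.180.182.128 - 43.180.182.143) does not contain 43.180.182.169
  43.180.182.128/27 (43.180.182.128 - 43.180.182.159) does not contain 43.180.182.169
  43.180.182.0/26 (43.180.182.0 - 43.180.182.63) does not contain 43.180.182.169
  43.180.180.0/24 (43.180.180.0 - 43.180.180.255) does not contain 43.180.182.169
  43.180.150.0/23 (43.180.150.0 - 43.180.151.255) does not contain 43.180.182.169
  43.164.180.0/22 (43.164.180.0 - 43.164.183.255) does not contain 43.180.182.169
Longest matching prefix is /21 -> next hop R6.

R6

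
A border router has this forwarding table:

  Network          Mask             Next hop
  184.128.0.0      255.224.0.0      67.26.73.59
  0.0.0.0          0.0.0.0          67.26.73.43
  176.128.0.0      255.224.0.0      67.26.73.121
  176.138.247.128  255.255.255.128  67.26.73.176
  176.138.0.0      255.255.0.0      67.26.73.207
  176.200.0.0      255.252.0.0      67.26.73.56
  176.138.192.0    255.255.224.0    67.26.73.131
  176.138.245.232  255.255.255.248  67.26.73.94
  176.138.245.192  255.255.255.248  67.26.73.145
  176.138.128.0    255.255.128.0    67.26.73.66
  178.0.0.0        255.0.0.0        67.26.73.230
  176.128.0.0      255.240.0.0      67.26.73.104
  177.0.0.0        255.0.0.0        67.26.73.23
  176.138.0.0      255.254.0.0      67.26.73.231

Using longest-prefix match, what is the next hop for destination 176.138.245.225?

Routes whose prefix contains 176.138.245.225:
  0.0.0.0/0 (default, matches everything) -> 67.26.73.43
  176.128.0.0/11 (176.128.0.0 - 176.159.255.255) -> 67.26.73.121
  176.128.0.0/12 (176.128.0.0 - 176.143.255.255) -> 67.26.73.104
  176.138.0.0/15 (176.138.0.0 - 176.139.255.255) -> 67.26.73.231
  176.138.0.0/16 (176.138.0.0 - 176.138.255.255) -> 67.26.73.207
  176.138.128.0/17 (176.138.128.0 - 176.138.255.255) -> 67.26.73.66
More-specific entries that do NOT match:
  176.138.245.232/29 (176.138.245.232 - 176.138.245.239) does not contain 176.138.245.225
  176.138.245.192/29 (176.138.245.192 - 176.138.245.199) does not contain 176.138.245.225
  176.138.247.128/25 (176.138.247.128 - 176.138.247.255) does not contain 176.138.245.225
  176.138.192.0/19 (176.138.192.0 - 176.138.223.255) does not contain 176.138.245.225
Longest matching prefix is /17 -> next hop 67.26.73.66.

67.26.73.66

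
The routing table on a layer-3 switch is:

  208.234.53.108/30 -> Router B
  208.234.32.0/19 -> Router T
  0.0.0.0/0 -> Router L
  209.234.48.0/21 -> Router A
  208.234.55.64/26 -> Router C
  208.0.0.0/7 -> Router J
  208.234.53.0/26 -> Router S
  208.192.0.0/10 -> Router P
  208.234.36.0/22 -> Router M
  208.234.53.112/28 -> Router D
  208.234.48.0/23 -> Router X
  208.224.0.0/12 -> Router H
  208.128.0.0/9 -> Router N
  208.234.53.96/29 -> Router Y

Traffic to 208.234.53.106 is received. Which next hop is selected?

Router T

Routes whose prefix contains 208.234.53.106:
  0.0.0.0/0 (default, matches everything) -> Router L
  208.0.0.0/7 (208.0.0.0 - 209.255.255.255) -> Router J
  208.128.0.0/9 (208.128.0.0 - 208.255.255.255) -> Router N
  208.192.0.0/10 (208.192.0.0 - 208.255.255.255) -> Router P
  208.224.0.0/12 (208.224.0.0 - 208.239.255.255) -> Router H
  208.234.32.0/19 (208.234.32.0 - 208.234.63.255) -> Router T
More-specific entries that do NOT match:
  208.234.53.108/30 (208.234.53.108 - 208.234.53.111) does not contain 208.234.53.106
  208.234.53.96/29 (208.234.53.96 - 208.234.53.103) does not contain 208.234.53.106
  208.234.53.112/28 (208.234.53.112 - 208.234.53.127) does not contain 208.234.53.106
  208.234.55.64/26 (208.234.55.64 - 208.234.55.127) does not contain 208.234.53.106
  208.234.53.0/26 (208.234.53.0 - 208.234.53.63) does not contain 208.234.53.106
  208.234.48.0/23 (208.234.48.0 - 208.234.49.255) does not contain 208.234.53.106
  208.234.36.0/22 (208.234.36.0 - 208.234.39.255) does not contain 208.234.53.106
  209.234.48.0/21 (209.234.48.0 - 209.234.55.255) does not contain 208.234.53.106
Longest matching prefix is /19 -> next hop Router T.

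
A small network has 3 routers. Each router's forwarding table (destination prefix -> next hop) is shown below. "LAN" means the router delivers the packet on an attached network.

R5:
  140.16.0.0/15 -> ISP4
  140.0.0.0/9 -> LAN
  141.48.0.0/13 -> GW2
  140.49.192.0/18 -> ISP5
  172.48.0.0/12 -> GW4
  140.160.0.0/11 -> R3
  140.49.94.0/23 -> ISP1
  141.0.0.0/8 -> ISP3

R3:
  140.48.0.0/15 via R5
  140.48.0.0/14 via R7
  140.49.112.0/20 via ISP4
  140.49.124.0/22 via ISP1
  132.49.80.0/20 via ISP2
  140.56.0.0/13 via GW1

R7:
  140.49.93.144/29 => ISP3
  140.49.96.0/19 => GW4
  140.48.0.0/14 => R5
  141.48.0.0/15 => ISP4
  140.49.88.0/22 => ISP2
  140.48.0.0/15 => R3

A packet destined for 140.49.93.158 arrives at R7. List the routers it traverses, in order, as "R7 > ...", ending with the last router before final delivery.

R7 > R3 > R5

At R7: longest match for 140.49.93.158 is 140.48.0.0/15 -> R3
At R3: longest match for 140.49.93.158 is 140.48.0.0/15 -> R5
At R5: longest match for 140.49.93.158 is 140.0.0.0/9 -> LAN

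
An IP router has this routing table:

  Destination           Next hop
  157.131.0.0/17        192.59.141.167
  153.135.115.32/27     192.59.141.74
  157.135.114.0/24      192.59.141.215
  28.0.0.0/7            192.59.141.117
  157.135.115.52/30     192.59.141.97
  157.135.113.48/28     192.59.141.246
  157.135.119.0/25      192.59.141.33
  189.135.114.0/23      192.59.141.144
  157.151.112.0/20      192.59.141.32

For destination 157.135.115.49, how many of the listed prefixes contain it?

No listed prefix contains 157.135.115.49.
Total matching entries: 0.

0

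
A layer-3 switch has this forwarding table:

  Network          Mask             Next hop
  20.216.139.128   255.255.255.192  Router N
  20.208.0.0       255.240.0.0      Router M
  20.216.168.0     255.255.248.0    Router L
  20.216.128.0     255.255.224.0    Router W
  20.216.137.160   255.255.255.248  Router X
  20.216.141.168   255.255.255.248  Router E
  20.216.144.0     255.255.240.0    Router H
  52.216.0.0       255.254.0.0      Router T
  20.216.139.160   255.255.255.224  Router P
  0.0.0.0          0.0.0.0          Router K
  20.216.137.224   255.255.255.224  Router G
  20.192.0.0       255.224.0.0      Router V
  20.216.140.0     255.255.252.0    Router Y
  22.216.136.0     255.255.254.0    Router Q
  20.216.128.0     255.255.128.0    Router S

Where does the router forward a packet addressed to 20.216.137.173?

Routes whose prefix contains 20.216.137.173:
  0.0.0.0/0 (default, matches everything) -> Router K
  20.192.0.0/11 (20.192.0.0 - 20.223.255.255) -> Router V
  20.208.0.0/12 (20.208.0.0 - 20.223.255.255) -> Router M
  20.216.128.0/17 (20.216.128.0 - 20.216.255.255) -> Router S
  20.216.128.0/19 (20.216.128.0 - 20.216.159.255) -> Router W
More-specific entries that do NOT match:
  20.216.137.160/29 (20.216.137.160 - 20.216.137.167) does not contain 20.216.137.173
  20.216.141.168/29 (20.216.141.168 - 20.216.141.175) does not contain 20.216.137.173
  20.216.139.160/27 (20.216.139.160 - 20.216.139.191) does not contain 20.216.137.173
  20.216.137.224/27 (20.216.137.224 - 20.216.137.255) does not contain 20.216.137.173
  20.216.139.128/26 (20.216.139.128 - 20.216.139.191) does not contain 20.216.137.173
  22.216.136.0/23 (22.216.136.0 - 22.216.137.255) does not contain 20.216.137.173
  20.216.140.0/22 (20.216.140.0 - 20.216.143.255) does not contain 20.216.137.173
  20.216.168.0/21 (20.216.168.0 - 20.216.175.255) does not contain 20.216.137.173
  20.216.144.0/20 (20.216.144.0 - 20.216.159.255) does not contain 20.216.137.173
Longest matching prefix is /19 -> next hop Router W.

Router W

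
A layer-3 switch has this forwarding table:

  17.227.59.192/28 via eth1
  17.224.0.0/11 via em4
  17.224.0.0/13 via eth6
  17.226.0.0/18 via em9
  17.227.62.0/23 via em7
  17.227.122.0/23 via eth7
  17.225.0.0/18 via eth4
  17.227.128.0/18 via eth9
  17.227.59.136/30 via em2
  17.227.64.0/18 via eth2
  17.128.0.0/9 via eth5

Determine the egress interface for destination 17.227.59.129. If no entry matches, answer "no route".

eth6

Routes whose prefix contains 17.227.59.129:
  17.128.0.0/9 (17.128.0.0 - 17.255.255.255) -> eth5
  17.224.0.0/11 (17.224.0.0 - 17.255.255.255) -> em4
  17.224.0.0/13 (17.224.0.0 - 17.231.255.255) -> eth6
More-specific entries that do NOT match:
  17.227.59.136/30 (17.227.59.136 - 17.227.59.139) does not contain 17.227.59.129
  17.227.59.192/28 (17.227.59.192 - 17.227.59.207) does not contain 17.227.59.129
  17.227.62.0/23 (17.227.62.0 - 17.227.63.255) does not contain 17.227.59.129
  17.227.122.0/23 (17.227.122.0 - 17.227.123.255) does not contain 17.227.59.129
  17.226.0.0/18 (17.226.0.0 - 17.226.63.255) does not contain 17.227.59.129
  17.225.0.0/18 (17.225.0.0 - 17.225.63.255) does not contain 17.227.59.129
  17.227.128.0/18 (17.227.128.0 - 17.227.191.255) does not contain 17.227.59.129
  17.227.64.0/18 (17.227.64.0 - 17.227.127.255) does not contain 17.227.59.129
Longest matching prefix is /13 -> interface eth6.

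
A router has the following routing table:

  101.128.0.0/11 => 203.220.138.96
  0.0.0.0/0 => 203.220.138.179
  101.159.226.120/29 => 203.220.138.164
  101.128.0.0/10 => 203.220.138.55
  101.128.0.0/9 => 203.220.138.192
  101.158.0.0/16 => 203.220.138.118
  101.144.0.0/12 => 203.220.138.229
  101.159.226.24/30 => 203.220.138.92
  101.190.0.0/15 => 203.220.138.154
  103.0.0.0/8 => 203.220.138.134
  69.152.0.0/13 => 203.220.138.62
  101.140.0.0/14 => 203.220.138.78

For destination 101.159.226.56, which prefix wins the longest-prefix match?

Entries matching 101.159.226.56:
  0.0.0.0/0 (default, matches everything)
  101.128.0.0/9 (101.128.0.0 - 101.255.255.255)
  101.128.0.0/10 (101.128.0.0 - 101.191.255.255)
  101.128.0.0/11 (101.128.0.0 - 101.159.255.255)
  101.144.0.0/12 (101.144.0.0 - 101.159.255.255)
Most specific is 101.144.0.0/12.

101.144.0.0/12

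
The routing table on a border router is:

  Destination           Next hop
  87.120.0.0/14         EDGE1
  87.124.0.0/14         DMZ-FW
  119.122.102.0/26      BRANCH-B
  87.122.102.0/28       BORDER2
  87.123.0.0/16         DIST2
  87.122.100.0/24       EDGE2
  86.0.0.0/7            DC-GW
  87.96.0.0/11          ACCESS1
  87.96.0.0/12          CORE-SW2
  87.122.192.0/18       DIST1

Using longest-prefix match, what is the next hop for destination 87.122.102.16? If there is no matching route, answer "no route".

Routes whose prefix contains 87.122.102.16:
  86.0.0.0/7 (86.0.0.0 - 87.255.255.255) -> DC-GW
  87.96.0.0/11 (87.96.0.0 - 87.127.255.255) -> ACCESS1
  87.120.0.0/14 (87.120.0.0 - 87.123.255.255) -> EDGE1
More-specific entries that do NOT match:
  87.122.102.0/28 (87.122.102.0 - 87.122.102.15) does not contain 87.122.102.16
  119.122.102.0/26 (119.122.102.0 - 119.122.102.63) does not contain 87.122.102.16
  87.122.100.0/24 (87.122.100.0 - 87.122.100.255) does not contain 87.122.102.16
  87.122.192.0/18 (87.122.192.0 - 87.122.255.255) does not contain 87.122.102.16
  87.123.0.0/16 (87.123.0.0 - 87.123.255.255) does not contain 87.122.102.16
Longest matching prefix is /14 -> next hop EDGE1.

EDGE1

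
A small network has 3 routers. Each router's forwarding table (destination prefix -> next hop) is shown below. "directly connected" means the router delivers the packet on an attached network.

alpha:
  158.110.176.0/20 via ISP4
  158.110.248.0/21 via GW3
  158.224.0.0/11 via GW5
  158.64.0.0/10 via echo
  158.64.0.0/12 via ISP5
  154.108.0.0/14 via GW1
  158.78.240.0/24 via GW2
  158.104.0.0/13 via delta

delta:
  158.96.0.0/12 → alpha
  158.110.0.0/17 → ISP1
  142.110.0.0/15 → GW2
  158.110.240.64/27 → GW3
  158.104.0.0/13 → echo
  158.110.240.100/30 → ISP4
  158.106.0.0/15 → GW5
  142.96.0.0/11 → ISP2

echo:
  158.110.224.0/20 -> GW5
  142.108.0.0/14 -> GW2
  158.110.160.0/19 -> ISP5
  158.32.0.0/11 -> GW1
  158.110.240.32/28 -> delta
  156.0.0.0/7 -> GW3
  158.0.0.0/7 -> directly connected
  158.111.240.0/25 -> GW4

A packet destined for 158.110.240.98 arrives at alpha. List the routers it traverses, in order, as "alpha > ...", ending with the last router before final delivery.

At alpha: longest match for 158.110.240.98 is 158.104.0.0/13 -> delta
At delta: longest match for 158.110.240.98 is 158.104.0.0/13 -> echo
At echo: longest match for 158.110.240.98 is 158.0.0.0/7 -> directly connected

alpha > delta > echo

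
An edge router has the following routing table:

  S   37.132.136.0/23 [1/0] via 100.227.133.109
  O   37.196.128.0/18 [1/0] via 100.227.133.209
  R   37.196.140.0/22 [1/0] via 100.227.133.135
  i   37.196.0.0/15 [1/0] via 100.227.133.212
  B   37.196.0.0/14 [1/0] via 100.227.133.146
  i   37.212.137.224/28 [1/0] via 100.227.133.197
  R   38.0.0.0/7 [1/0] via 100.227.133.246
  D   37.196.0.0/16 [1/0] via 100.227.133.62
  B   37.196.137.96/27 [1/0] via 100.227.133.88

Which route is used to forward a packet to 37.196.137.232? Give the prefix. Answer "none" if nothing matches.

Entries matching 37.196.137.232:
  37.196.0.0/14 (37.196.0.0 - 37.199.255.255)
  37.196.0.0/15 (37.196.0.0 - 37.197.255.255)
  37.196.0.0/16 (37.196.0.0 - 37.196.255.255)
  37.196.128.0/18 (37.196.128.0 - 37.196.191.255)
Most specific is 37.196.128.0/18.

37.196.128.0/18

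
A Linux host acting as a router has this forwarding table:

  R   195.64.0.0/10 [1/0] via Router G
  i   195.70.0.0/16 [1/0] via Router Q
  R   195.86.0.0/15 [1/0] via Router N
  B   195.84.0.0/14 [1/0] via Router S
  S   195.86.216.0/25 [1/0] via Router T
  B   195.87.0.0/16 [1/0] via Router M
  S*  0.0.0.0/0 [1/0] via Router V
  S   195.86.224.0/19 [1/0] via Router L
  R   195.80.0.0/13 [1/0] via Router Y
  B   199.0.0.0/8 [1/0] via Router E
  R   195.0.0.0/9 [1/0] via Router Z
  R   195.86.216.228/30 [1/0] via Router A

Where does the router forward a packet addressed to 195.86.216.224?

Routes whose prefix contains 195.86.216.224:
  0.0.0.0/0 (default, matches everything) -> Router V
  195.0.0.0/9 (195.0.0.0 - 195.127.255.255) -> Router Z
  195.64.0.0/10 (195.64.0.0 - 195.127.255.255) -> Router G
  195.80.0.0/13 (195.80.0.0 - 195.87.255.255) -> Router Y
  195.84.0.0/14 (195.84.0.0 - 195.87.255.255) -> Router S
  195.86.0.0/15 (195.86.0.0 - 195.87.255.255) -> Router N
More-specific entries that do NOT match:
  195.86.216.228/30 (195.86.216.228 - 195.86.216.231) does not contain 195.86.216.224
  195.86.216.0/25 (195.86.216.0 - 195.86.216.127) does not contain 195.86.216.224
  195.86.224.0/19 (195.86.224.0 - 195.86.255.255) does not contain 195.86.216.224
  195.70.0.0/16 (195.70.0.0 - 195.70.255.255) does not contain 195.86.216.224
  195.87.0.0/16 (195.87.0.0 - 195.87.255.255) does not contain 195.86.216.224
Longest matching prefix is /15 -> next hop Router N.

Router N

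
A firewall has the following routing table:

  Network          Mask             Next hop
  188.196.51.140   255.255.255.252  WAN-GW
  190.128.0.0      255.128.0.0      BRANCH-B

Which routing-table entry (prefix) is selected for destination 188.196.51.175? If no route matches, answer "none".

188.196.51.175 is outside every listed prefix and there is no default route.

none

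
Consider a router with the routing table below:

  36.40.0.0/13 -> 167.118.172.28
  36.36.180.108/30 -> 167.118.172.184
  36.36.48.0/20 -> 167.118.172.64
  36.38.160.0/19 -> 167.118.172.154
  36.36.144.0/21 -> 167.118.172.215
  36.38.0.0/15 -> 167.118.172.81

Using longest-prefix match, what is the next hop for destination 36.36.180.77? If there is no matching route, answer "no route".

no route

No entry's prefix contains 36.36.180.77; there is no default route.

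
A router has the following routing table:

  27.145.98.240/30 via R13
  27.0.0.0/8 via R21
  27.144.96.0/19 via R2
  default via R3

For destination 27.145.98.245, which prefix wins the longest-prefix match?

27.0.0.0/8

Entries matching 27.145.98.245:
  0.0.0.0/0 (default, matches everything)
  27.0.0.0/8 (27.0.0.0 - 27.255.255.255)
Most specific is 27.0.0.0/8.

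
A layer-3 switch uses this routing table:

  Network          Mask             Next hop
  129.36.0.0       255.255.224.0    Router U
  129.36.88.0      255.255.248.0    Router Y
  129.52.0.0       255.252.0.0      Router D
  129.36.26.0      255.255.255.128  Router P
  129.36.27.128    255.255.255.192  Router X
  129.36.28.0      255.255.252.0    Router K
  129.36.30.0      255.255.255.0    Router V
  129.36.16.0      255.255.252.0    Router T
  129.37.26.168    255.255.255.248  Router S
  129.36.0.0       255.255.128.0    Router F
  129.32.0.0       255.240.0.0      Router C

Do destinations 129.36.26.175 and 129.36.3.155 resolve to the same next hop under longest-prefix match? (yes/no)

129.36.26.175: longest match 129.36.0.0/19 -> Router U
129.36.3.155: longest match 129.36.0.0/19 -> Router U

yes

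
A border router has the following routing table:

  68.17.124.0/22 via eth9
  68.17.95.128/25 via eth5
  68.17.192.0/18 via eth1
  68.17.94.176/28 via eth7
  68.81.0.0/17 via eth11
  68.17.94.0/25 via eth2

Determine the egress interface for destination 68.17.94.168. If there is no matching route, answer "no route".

no route

No entry's prefix contains 68.17.94.168; there is no default route.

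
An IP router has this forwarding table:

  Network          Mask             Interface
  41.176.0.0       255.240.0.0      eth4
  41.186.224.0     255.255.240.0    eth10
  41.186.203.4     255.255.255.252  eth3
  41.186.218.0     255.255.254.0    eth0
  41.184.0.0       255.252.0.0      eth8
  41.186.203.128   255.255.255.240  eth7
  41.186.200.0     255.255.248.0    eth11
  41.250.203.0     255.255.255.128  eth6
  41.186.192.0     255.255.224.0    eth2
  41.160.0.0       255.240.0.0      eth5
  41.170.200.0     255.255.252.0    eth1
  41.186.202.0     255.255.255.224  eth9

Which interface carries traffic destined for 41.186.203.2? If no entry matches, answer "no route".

Routes whose prefix contains 41.186.203.2:
  41.176.0.0/12 (41.176.0.0 - 41.191.255.255) -> eth4
  41.184.0.0/14 (41.184.0.0 - 41.187.255.255) -> eth8
  41.186.192.0/19 (41.186.192.0 - 41.186.223.255) -> eth2
  41.186.200.0/21 (41.186.200.0 - 41.186.207.255) -> eth11
More-specific entries that do NOT match:
  41.186.203.4/30 (41.186.203.4 - 41.186.203.7) does not contain 41.186.203.2
  41.186.203.128/28 (41.186.203.128 - 41.186.203.143) does not contain 41.186.203.2
  41.186.202.0/27 (41.186.202.0 - 41.186.202.31) does not contain 41.186.203.2
  41.250.203.0/25 (41.250.203.0 - 41.250.203.127) does not contain 41.186.203.2
  41.186.218.0/23 (41.186.218.0 - 41.186.219.255) does not contain 41.186.203.2
  41.170.200.0/22 (41.170.200.0 - 41.170.203.255) does not contain 41.186.203.2
Longest matching prefix is /21 -> interface eth11.

eth11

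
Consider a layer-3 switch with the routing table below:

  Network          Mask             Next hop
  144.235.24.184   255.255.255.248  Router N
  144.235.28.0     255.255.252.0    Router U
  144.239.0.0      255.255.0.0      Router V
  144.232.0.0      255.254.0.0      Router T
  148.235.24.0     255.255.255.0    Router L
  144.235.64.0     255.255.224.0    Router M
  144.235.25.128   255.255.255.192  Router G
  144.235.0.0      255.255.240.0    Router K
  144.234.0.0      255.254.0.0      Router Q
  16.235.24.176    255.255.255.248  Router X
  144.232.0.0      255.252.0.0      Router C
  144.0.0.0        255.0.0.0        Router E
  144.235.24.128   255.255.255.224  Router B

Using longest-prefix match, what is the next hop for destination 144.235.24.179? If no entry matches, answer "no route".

Router Q

Routes whose prefix contains 144.235.24.179:
  144.0.0.0/8 (144.0.0.0 - 144.255.255.255) -> Router E
  144.232.0.0/14 (144.232.0.0 - 144.235.255.255) -> Router C
  144.234.0.0/15 (144.234.0.0 - 144.235.255.255) -> Router Q
More-specific entries that do NOT match:
  144.235.24.184/29 (144.235.24.184 - 144.235.24.191) does not contain 144.235.24.179
  16.235.24.176/29 (16.235.24.176 - 16.235.24.183) does not contain 144.235.24.179
  144.235.24.128/27 (144.235.24.128 - 144.235.24.159) does not contain 144.235.24.179
  144.235.25.128/26 (144.235.25.128 - 144.235.25.191) does not contain 144.235.24.179
  148.235.24.0/24 (148.235.24.0 - 148.235.24.255) does not contain 144.235.24.179
  144.235.28.0/22 (144.235.28.0 - 144.235.31.255) does not contain 144.235.24.179
  144.235.0.0/20 (144.235.0.0 - 144.235.15.255) does not contain 144.235.24.179
  144.235.64.0/19 (144.235.64.0 - 144.235.95.255) does not contain 144.235.24.179
  144.239.0.0/16 (144.239.0.0 - 144.239.255.255) does not contain 144.235.24.179
Longest matching prefix is /15 -> next hop Router Q.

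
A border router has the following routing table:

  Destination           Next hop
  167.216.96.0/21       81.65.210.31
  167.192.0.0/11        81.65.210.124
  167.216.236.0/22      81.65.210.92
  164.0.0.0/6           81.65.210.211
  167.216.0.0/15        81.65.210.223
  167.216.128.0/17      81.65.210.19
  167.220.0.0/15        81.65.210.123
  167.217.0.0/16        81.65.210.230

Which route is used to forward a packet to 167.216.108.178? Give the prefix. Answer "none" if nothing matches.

167.216.0.0/15

Entries matching 167.216.108.178:
  164.0.0.0/6 (164.0.0.0 - 167.255.255.255)
  167.192.0.0/11 (167.192.0.0 - 167.223.255.255)
  167.216.0.0/15 (167.216.0.0 - 167.217.255.255)
Most specific is 167.216.0.0/15.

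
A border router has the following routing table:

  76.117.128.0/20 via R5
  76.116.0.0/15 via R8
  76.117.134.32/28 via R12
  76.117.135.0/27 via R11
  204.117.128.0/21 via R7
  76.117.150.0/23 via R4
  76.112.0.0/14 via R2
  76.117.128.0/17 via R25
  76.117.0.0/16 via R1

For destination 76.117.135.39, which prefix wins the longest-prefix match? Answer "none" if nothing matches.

76.117.128.0/20

Entries matching 76.117.135.39:
  76.116.0.0/15 (76.116.0.0 - 76.117.255.255)
  76.117.0.0/16 (76.117.0.0 - 76.117.255.255)
  76.117.128.0/17 (76.117.128.0 - 76.117.255.255)
  76.117.128.0/20 (76.117.128.0 - 76.117.143.255)
Most specific is 76.117.128.0/20.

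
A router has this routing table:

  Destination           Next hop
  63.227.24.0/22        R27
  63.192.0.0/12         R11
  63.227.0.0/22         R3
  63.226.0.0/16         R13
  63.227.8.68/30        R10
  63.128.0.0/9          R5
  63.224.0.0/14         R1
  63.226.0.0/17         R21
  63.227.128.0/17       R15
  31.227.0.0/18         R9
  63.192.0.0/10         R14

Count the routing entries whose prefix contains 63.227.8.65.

3

Prefixes containing 63.227.8.65:
  63.128.0.0/9 (63.128.0.0 - 63.255.255.255)
  63.192.0.0/10 (63.192.0.0 - 63.255.255.255)
  63.224.0.0/14 (63.224.0.0 - 63.227.255.255)
Total matching entries: 3.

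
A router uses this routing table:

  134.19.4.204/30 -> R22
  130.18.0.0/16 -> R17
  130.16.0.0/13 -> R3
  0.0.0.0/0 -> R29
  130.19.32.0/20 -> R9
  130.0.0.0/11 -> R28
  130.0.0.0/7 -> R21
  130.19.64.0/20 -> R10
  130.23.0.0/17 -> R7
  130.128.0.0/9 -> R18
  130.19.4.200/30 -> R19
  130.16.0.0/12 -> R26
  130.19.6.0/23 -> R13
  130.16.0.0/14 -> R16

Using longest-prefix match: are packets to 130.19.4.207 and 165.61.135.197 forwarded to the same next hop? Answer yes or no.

130.19.4.207: longest match 130.16.0.0/14 -> R16
165.61.135.197: longest match 0.0.0.0/0 -> R29

no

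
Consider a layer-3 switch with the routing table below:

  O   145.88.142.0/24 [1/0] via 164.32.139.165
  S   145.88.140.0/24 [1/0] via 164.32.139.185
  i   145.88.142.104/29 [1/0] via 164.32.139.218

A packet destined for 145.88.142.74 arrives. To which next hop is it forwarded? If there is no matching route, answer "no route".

Routes whose prefix contains 145.88.142.74:
  145.88.142.0/24 (145.88.142.0 - 145.88.142.255) -> 164.32.139.165
More-specific entries that do NOT match:
  145.88.142.104/29 (145.88.142.104 - 145.88.142.111) does not contain 145.88.142.74
Longest matching prefix is /24 -> next hop 164.32.139.165.

164.32.139.165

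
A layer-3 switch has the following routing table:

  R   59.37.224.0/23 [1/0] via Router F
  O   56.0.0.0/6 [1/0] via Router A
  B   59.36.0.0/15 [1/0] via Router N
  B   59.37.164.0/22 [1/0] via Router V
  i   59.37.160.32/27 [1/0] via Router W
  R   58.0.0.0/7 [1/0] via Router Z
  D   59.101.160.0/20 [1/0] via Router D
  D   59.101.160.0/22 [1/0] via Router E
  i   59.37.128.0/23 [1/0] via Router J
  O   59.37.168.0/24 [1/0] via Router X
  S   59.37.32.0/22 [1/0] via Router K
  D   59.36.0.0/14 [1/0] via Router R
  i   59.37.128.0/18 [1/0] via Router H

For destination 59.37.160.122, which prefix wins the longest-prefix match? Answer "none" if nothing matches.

59.37.128.0/18

Entries matching 59.37.160.122:
  56.0.0.0/6 (56.0.0.0 - 59.255.255.255)
  58.0.0.0/7 (58.0.0.0 - 59.255.255.255)
  59.36.0.0/14 (59.36.0.0 - 59.39.255.255)
  59.36.0.0/15 (59.36.0.0 - 59.37.255.255)
  59.37.128.0/18 (59.37.128.0 - 59.37.191.255)
Most specific is 59.37.128.0/18.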